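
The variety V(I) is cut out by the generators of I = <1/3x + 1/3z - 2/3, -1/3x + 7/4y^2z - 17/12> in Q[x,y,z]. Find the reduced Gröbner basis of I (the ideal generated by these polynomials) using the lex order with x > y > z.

G = {x + z - 2, y^2z + 4/21z - 25/21}

f_1 = 1/3x + 1/3z - 2/3, LT = x.
f_2 = -1/3x + 7/4y^2z - 17/12, LT = x.

S(f_1,f_2): lcm = x. S = 21/4y^2z + z - 25/4.
  leading term y^2z: no divisor's leading term divides it; move 21/4y^2z to the remainder.
  leading term z: no divisor's leading term divides it; move z to the remainder.
  leading term 1: no divisor's leading term divides it; move -25/4 to the remainder.
  remainder 21/4y^2z + z - 25/4 ≠ 0; add g_3 = 21/4y^2z + z - 25/4 to the basis.

The other S-polynomials (S(f_1,g_3), S(f_2,g_3)) all reduce to 0 modulo the current basis, so we have a Gröbner basis.
Inter-reduce: drop elements whose leading term is divisible by another's, tail-reduce, and make monic.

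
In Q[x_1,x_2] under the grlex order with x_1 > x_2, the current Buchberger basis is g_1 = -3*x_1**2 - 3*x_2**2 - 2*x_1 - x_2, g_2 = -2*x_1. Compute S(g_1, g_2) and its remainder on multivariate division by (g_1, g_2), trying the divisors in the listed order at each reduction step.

S(g_1, g_2) = x_2**2 + 2/3*x_1 + 1/3*x_2; remainder on division = x_2**2 + 1/3*x_2.

lcm(LM(g_1), LM(g_2)) = x_1**2.
S = (lcm/LT(g_1))·g_1 − (lcm/LT(g_2))·g_2 = x_2**2 + 2/3*x_1 + 1/3*x_2.
Reduce S modulo (g_1, g_2) in that order:
  leading term x_2**2: no divisor's leading term divides it; move x_2**2 to the remainder.
  leading term x_1: subtract (-1/3)·g_2 from 2/3*x_1 + 1/3*x_2 → 1/3*x_2
  leading term x_2: no divisor's leading term divides it; move 1/3*x_2 to the remainder.
The remainder x_2**2 + 1/3*x_2 is nonzero, so it would be added as the next basis element.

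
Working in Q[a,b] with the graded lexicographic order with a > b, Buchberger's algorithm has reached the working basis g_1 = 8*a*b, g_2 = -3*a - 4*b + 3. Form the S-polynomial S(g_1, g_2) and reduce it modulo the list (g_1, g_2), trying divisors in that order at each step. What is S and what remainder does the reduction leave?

S(g_1, g_2) = -4/3*b**2 + b; remainder on division = -4/3*b**2 + b.

lcm(LM(g_1), LM(g_2)) = a*b.
S = (lcm/LT(g_1))·g_1 − (lcm/LT(g_2))·g_2 = -4/3*b**2 + b.
Reduce S modulo (g_1, g_2) in that order:
  leading term b**2: no divisor's leading term divides it; move -4/3*b**2 to the remainder.
  leading term b: no divisor's leading term divides it; move b to the remainder.
The remainder -4/3*b**2 + b is nonzero, so it would be added as the next basis element.
This is the inner loop of Buchberger's algorithm — each nonzero remainder becomes a new basis element.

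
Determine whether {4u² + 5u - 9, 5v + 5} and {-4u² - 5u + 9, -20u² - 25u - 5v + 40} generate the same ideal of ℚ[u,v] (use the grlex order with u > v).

Equality of ideals is decidable: compute both reduced Gröbner bases (unique for the ordering) and check whether they agree.
Buchberger on the first generating set:
f_1 = 4u² + 5u - 9, LT = u².
f_2 = 5v + 5, LT = v.

The S-polynomials (S(f_1,f_2)) all reduce to 0 modulo the current basis, so we have a Gröbner basis.
Inter-reduce: drop elements whose leading term is divisible by another's, tail-reduce, and make monic.
Reduced Gröbner basis: {u² + 5/4u - 9/4, v + 1}.

Buchberger on the second generating set:
h_1 = -4u² - 5u + 9, LT = u².
h_2 = -20u² - 25u - 5v + 40, LT = u².

S(h_1,h_2): lcm = u². S = -¼v - ¼.
  leading term v: no divisor's leading term divides it; move -¼v to the remainder.
  leading term 1: no divisor's leading term divides it; move -¼ to the remainder.
  remainder -¼v - ¼ ≠ 0; add k_3 = -¼v - ¼ to the basis.

The other S-polynomials (S(h_1,k_3), S(h_2,k_3)) all reduce to 0 modulo the current basis, so we have a Gröbner basis.
Inter-reduce: drop elements whose leading term is divisible by another's, tail-reduce, and make monic.
Reduced Gröbner basis: {u² + 5/4u - 9/4, v + 1}.

These coincide, so the ideals are equal.

Yes, the ideals are equal.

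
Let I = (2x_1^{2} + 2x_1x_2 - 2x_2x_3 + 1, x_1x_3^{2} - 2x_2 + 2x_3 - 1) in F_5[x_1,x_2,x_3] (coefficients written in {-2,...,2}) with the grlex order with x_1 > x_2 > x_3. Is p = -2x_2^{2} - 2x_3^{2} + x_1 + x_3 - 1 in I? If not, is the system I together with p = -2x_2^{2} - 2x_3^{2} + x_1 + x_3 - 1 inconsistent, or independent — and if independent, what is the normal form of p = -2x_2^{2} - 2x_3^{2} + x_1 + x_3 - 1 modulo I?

-2x_2^{2} - 2x_3^{2} + x_1 + x_3 - 1 is independent of I; its normal form modulo I is -2x_2^{2} - 2x_3^{2} + x_1 + x_3 - 1.

First compute the reduced Gröbner basis of I by Buchberger's algorithm.
f_1 = 2x_1^{2} + 2x_1x_2 - 2x_2x_3 + 1, LT = x_1^{2}.
f_2 = x_1x_3^{2} - 2x_2 + 2x_3 - 1, LT = x_1x_3^{2}.

S(f_1,f_2): lcm = x_1^{2}x_3^{2}. S = x_1x_2x_3^{2} - x_2x_3^{3} + 2x_1x_2 - 2x_1x_3 - 2x_3^{2} + x_1.
  reduce S modulo (f_1, f_2):
  remainder -x_2x_3^{3} + 2x_1x_2 - 2x_1x_3 + 2x_2^{2} - 2x_2x_3 - 2x_3^{2} + x_1 + x_2 ≠ 0; add h_3 = -x_2x_3^{3} + 2x_1x_2 - 2x_1x_3 + 2x_2^{2} - 2x_2x_3 - 2x_3^{2} + x_1 + x_2 to the basis.

The other S-polynomials (S(f_1,h_3), S(f_2,h_3)) all reduce to 0 modulo the current basis, so we have a Gröbner basis.
Inter-reduce: drop elements whose leading term is divisible by another's, tail-reduce, and make monic.
Reduced Gröbner basis: {x_2x_3^{3} - 2x_1x_2 + 2x_1x_3 - 2x_2^{2} + 2x_2x_3 + 2x_3^{2} - x_1 - x_2, x_1x_3^{2} - 2x_2 + 2x_3 - 1, x_1^{2} + x_1x_2 - x_2x_3 - 2}.
Label its elements g_1 = x_2x_3^{3} - 2x_1x_2 + 2x_1x_3 - 2x_2^{2} + 2x_2x_3 + 2x_3^{2} - x_1 - x_2, g_2 = x_1x_3^{2} - 2x_2 + 2x_3 - 1, g_3 = x_1^{2} + x_1x_2 - x_2x_3 - 2.

Reduce p = -2x_2^{2} - 2x_3^{2} + x_1 + x_3 - 1 modulo G:
  leading term x_2^{2}: no divisor's leading term divides it; move -2x_2^{2} to the remainder.
  leading term x_3^{2}: no divisor's leading term divides it; move -2x_3^{2} to the remainder.
  leading term x_1: no divisor's leading term divides it; move x_1 to the remainder.
  leading term x_3: no divisor's leading term divides it; move x_3 to the remainder.
  leading term 1: no divisor's leading term divides it; move -1 to the remainder.
  normal form = -2x_2^{2} - 2x_3^{2} + x_1 + x_3 - 1.
The normal form is nonzero, so p ∉ I. Since p minus its normal form lies in I, I + (p) = I + (r) where r = -2x_2^{2} - 2x_3^{2} + x_1 + x_3 - 1; decide whether this ideal is the whole ring.
Run Buchberger on G together with r (pairs among the g_i already reduce to 0 since G is a Gröbner basis):
g_1 = x_2x_3^{3} - 2x_1x_2 + 2x_1x_3 - 2x_2^{2} + 2x_2x_3 + 2x_3^{2} - x_1 - x_2, LT = x_2x_3^{3}.
g_2 = x_1x_3^{2} - 2x_2 + 2x_3 - 1, LT = x_1x_3^{2}.
g_3 = x_1^{2} + x_1x_2 - x_2x_3 - 2, LT = x_1^{2}.
r = -2x_2^{2} - 2x_3^{2} + x_1 + x_3 - 1, LT = x_2^{2}.

S(g_1,r): lcm = x_2^{2}x_3^{3}. S = -x_3^{5} - 2x_1x_3^{3} - 2x_3^{4} - 2x_1x_2^{2} + 2x_1x_2x_3 - 2x_2^{3} + 2x_2^{2}x_3 + 2x_2x_3^{2} + 2x_3^{3} - x_1x_2 - x_2^{2}.
  reduce S modulo (g_1, g_2, g_3, r):
  remainder -x_3^{5} - 2x_3^{4} + 2x_1x_2x_3 - x_2x_3^{2} - x_1x_2 - x_2x_3 + x_3^{2} - 2x_1 - 2 ≠ 0; add m_5 = -x_3^{5} - 2x_3^{4} + 2x_1x_2x_3 - x_2x_3^{2} - x_1x_2 - x_2x_3 + x_3^{2} - 2x_1 - 2 to the basis.

The other S-polynomials (S(g_1,g_2), S(g_1,g_3), S(g_2,g_3), S(g_2,r), S(g_3,r), S(g_1,m_5), S(g_2,m_5), S(g_3,m_5), S(r,m_5)) all reduce to 0 modulo the current basis, so we have a Gröbner basis.
Inter-reduce: drop elements whose leading term is divisible by another's, tail-reduce, and make monic.
Reduced Gröbner basis: {x_3^{5} + 2x_3^{4} - 2x_1x_2x_3 + x_2x_3^{2} + x_1x_2 + x_2x_3 - x_3^{2} + 2x_1 + 2, x_2x_3^{3} - 2x_1x_2 + 2x_1x_3 + 2x_2x_3 - x_3^{2} - 2x_1 - x_2 - x_3 + 1, x_1x_3^{2} - 2x_2 + 2x_3 - 1, x_1^{2} + x_1x_2 - x_2x_3 - 2, x_2^{2} + x_3^{2} + 2x_1 + 2x_3 - 2}.
The reduced Gröbner basis of I + (p) is {x_3^{5} + 2x_3^{4} - 2x_1x_2x_3 + x_2x_3^{2} + x_1x_2 + x_2x_3 - x_3^{2} + 2x_1 + 2, x_2x_3^{3} - 2x_1x_2 + 2x_1x_3 + 2x_2x_3 - x_3^{2} - 2x_1 - x_2 - x_3 + 1, x_1x_3^{2} - 2x_2 + 2x_3 - 1, x_1^{2} + x_1x_2 - x_2x_3 - 2, x_2^{2} + x_3^{2} + 2x_1 + 2x_3 - 2} ≠ {1}, a proper ideal, so the enlarged system stays consistent: p is independent of I, with normal form -2x_2^{2} - 2x_3^{2} + x_1 + x_3 - 1.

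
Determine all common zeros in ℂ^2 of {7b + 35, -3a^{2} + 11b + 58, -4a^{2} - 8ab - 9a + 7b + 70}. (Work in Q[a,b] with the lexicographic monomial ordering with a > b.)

Compute a lex Gröbner basis by Buchberger's algorithm.
f_1 = 7b + 35, LT = b.
f_2 = -3a^{2} + 11b + 58, LT = a^{2}.
f_3 = -4a^{2} - 8ab - 9a + 7b + 70, LT = a^{2}.

S(f_1,f_2): leading monomials are coprime, so the S-polynomial reduces to 0 (Buchberger's first criterion).
S(f_1,f_3): leading monomials are coprime, so the S-polynomial reduces to 0 (Buchberger's first criterion).
S(f_2,f_3): lcm = a^{2}. S = -2ab - \tfrac{9}{4}a - \tfrac{23}{12}b - \tfrac{11}{6}.
  leading term ab: subtract (-\tfrac{2}{7}a)·f_1 from -2ab - \tfrac{9}{4}a - \tfrac{23}{12}b - \tfrac{11}{6} → \tfrac{31}{4}a - \tfrac{23}{12}b - \tfrac{11}{6}
  leading term a: no divisor's leading term divides it; move \tfrac{31}{4}a to the remainder.
  leading term b: subtract (-\tfrac{23}{84})·f_1 from -\tfrac{23}{12}b - \tfrac{11}{6} → \tfrac{31}{4}
  leading term 1: no divisor's leading term divides it; move \tfrac{31}{4} to the remainder.
  remainder \tfrac{31}{4}a + \tfrac{31}{4} ≠ 0; add h_4 = \tfrac{31}{4}a + \tfrac{31}{4} to the basis.

S(f_1,h_4): leading monomials are coprime, so the S-polynomial reduces to 0 (Buchberger's first criterion).
S(f_2,h_4): lcm = a^{2}. S = -a - \tfrac{11}{3}b - \tfrac{58}{3}.
  leading term a: subtract (-\tfrac{4}{31})·h_4 from -a - \tfrac{11}{3}b - \tfrac{58}{3} → -\tfrac{11}{3}b - \tfrac{55}{3}
  leading term b: subtract (-\tfrac{11}{21})·f_1 from -\tfrac{11}{3}b - \tfrac{55}{3} → 0
  remainder 0.

S(f_3,h_4): lcm = a^{2}. S = 2ab + \tfrac{5}{4}a - \tfrac{7}{4}b - \tfrac{35}{2}.
  leading term ab: subtract (\tfrac{2}{7}a)·f_1 from 2ab + \tfrac{5}{4}a - \tfrac{7}{4}b - \tfrac{35}{2} → -\tfrac{35}{4}a - \tfrac{7}{4}b - \tfrac{35}{2}
  leading term a: subtract (-\tfrac{35}{31})·h_4 from -\tfrac{35}{4}a - \tfrac{7}{4}b - \tfrac{35}{2} → -\tfrac{7}{4}b - \tfrac{35}{4}
  leading term b: subtract (-\tfrac{1}{4})·f_1 from -\tfrac{7}{4}b - \tfrac{35}{4} → 0
  remainder 0.

Every S-polynomial of the final basis reduces to 0, so we have a Gröbner basis.
Inter-reduce: drop elements whose leading term is divisible by another's, tail-reduce, and make monic.
Reduced Gröbner basis: {a + 1, b + 5}.

The lex basis is triangular: the last element involves only b. Solving b + 5 = 0 gives b ∈ {-5}; substituting each value into the earlier elements determines the remaining variables.
  b = -5: the earlier basis element becomes a + 1 = 0, giving a = -1 — point (-1, -5).
Check: every point annihilates each of the original generators.

{(-1, -5)}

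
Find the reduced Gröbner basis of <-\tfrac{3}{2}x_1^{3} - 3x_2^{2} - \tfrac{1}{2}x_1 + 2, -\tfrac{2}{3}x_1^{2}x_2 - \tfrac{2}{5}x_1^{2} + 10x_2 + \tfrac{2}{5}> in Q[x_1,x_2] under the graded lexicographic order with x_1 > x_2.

f_1 = -\tfrac{3}{2}x_1^{3} - 3x_2^{2} - \tfrac{1}{2}x_1 + 2, LT = x_1^{3}.
f_2 = -\tfrac{2}{3}x_1^{2}x_2 - \tfrac{2}{5}x_1^{2} + 10x_2 + \tfrac{2}{5}, LT = x_1^{2}x_2.

S(f_1,f_2): lcm = x_1^{3}x_2. S = -\tfrac{3}{5}x_1^{3} + 2x_2^{3} + \tfrac{46}{3}x_1x_2 + \tfrac{3}{5}x_1 - \tfrac{4}{3}x_2.
  leading term x_1^{3}: subtract (\tfrac{2}{5})·f_1 from -\tfrac{3}{5}x_1^{3} + 2x_2^{3} + \tfrac{46}{3}x_1x_2 + \tfrac{3}{5}x_1 - \tfrac{4}{3}x_2 → 2x_2^{3} + \tfrac{46}{3}x_1x_2 + \tfrac{6}{5}x_2^{2} + \tfrac{4}{5}x_1 - \tfrac{4}{3}x_2 - \tfrac{4}{5}
  leading term x_2^{3}: no divisor's leading term divides it; move 2x_2^{3} to the remainder.
  leading term x_1x_2: no divisor's leading term divides it; move \tfrac{46}{3}x_1x_2 to the remainder.
  leading term x_2^{2}: no divisor's leading term divides it; move \tfrac{6}{5}x_2^{2} to the remainder.
  leading term x_1: no divisor's leading term divides it; move \tfrac{4}{5}x_1 to the remainder.
  leading term x_2: no divisor's leading term divides it; move -\tfrac{4}{3}x_2 to the remainder.
  leading term 1: no divisor's leading term divides it; move -\tfrac{4}{5} to the remainder.
  remainder 2x_2^{3} + \tfrac{46}{3}x_1x_2 + \tfrac{6}{5}x_2^{2} + \tfrac{4}{5}x_1 - \tfrac{4}{3}x_2 - \tfrac{4}{5} ≠ 0; add g_3 = 2x_2^{3} + \tfrac{46}{3}x_1x_2 + \tfrac{6}{5}x_2^{2} + \tfrac{4}{5}x_1 - \tfrac{4}{3}x_2 - \tfrac{4}{5} to the basis.

S(f_1,g_3): leading monomials are coprime, so the S-polynomial reduces to 0 (Buchberger's first criterion).
S(f_2,g_3): lcm = x_1^{2}x_2^{3}. S = -\tfrac{23}{3}x_1^{3}x_2 - \tfrac{2}{5}x_1^{3} + \tfrac{2}{3}x_1^{2}x_2 - 15x_2^{3} + \tfrac{2}{5}x_1^{2} - \tfrac{3}{5}x_2^{2}.
  leading term x_1^{3}x_2: subtract (\tfrac{46}{9}x_2)·f_1 from -\tfrac{23}{3}x_1^{3}x_2 - \tfrac{2}{5}x_1^{3} + \tfrac{2}{3}x_1^{2}x_2 - 15x_2^{3} + \tfrac{2}{5}x_1^{2} - \tfrac{3}{5}x_2^{2} → -\tfrac{2}{5}x_1^{3} + \tfrac{2}{3}x_1^{2}x_2 + \tfrac{1}{3}x_2^{3} + \tfrac{2}{5}x_1^{2} + \tfrac{23}{9}x_1x_2 - \tfrac{3}{5}x_2^{2} - \tfrac{92}{9}x_2
  leading term x_1^{3}: subtract (\tfrac{4}{15})·f_1 from -\tfrac{2}{5}x_1^{3} + \tfrac{2}{3}x_1^{2}x_2 + \tfrac{1}{3}x_2^{3} + \tfrac{2}{5}x_1^{2} + \tfrac{23}{9}x_1x_2 - \tfrac{3}{5}x_2^{2} - \tfrac{92}{9}x_2 → \tfrac{2}{3}x_1^{2}x_2 + \tfrac{1}{3}x_2^{3} + \tfrac{2}{5}x_1^{2} + \tfrac{23}{9}x_1x_2 + \tfrac{1}{5}x_2^{2} + \tfrac{2}{15}x_1 - \tfrac{92}{9}x_2 - \tfrac{8}{15}
  leading term x_1^{2}x_2: subtract (-1)·f_2 from \tfrac{2}{3}x_1^{2}x_2 + \tfrac{1}{3}x_2^{3} + \tfrac{2}{5}x_1^{2} + \tfrac{23}{9}x_1x_2 + \tfrac{1}{5}x_2^{2} + \tfrac{2}{15}x_1 - \tfrac{92}{9}x_2 - \tfrac{8}{15} → \tfrac{1}{3}x_2^{3} + \tfrac{23}{9}x_1x_2 + \tfrac{1}{5}x_2^{2} + \tfrac{2}{15}x_1 - \tfrac{2}{9}x_2 - \tfrac{2}{15}
  leading term x_2^{3}: subtract (\tfrac{1}{6})·g_3 from \tfrac{1}{3}x_2^{3} + \tfrac{23}{9}x_1x_2 + \tfrac{1}{5}x_2^{2} + \tfrac{2}{15}x_1 - \tfrac{2}{9}x_2 - \tfrac{2}{15} → 0
  remainder 0.

Every S-polynomial of the final basis reduces to 0, so we have a Gröbner basis.

G = {x_1^{3} + 2x_2^{2} + \tfrac{1}{3}x_1 - \tfrac{4}{3}, x_1^{2}x_2 + \tfrac{3}{5}x_1^{2} - 15x_2 - \tfrac{3}{5}, x_2^{3} + \tfrac{23}{3}x_1x_2 + \tfrac{3}{5}x_2^{2} + \tfrac{2}{5}x_1 - \tfrac{2}{3}x_2 - \tfrac{2}{5}}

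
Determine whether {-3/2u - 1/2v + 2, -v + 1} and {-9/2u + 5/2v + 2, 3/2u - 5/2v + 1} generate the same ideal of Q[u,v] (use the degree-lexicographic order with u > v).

Two ideals are equal iff their reduced Gröbner bases coincide (the reduced basis is unique for a fixed ordering).
Buchberger on the first generating set:
f_1 = -3/2u - 1/2v + 2, LT = u.
f_2 = -v + 1, LT = v.

The S-polynomials (S(f_1,f_2)) all reduce to 0 modulo the current basis, so we have a Gröbner basis.
Inter-reduce: drop elements whose leading term is divisible by another's, tail-reduce, and make monic.
Reduced Gröbner basis: {u - 1, v - 1}.

Buchberger on the second generating set:
h_1 = -9/2u + 5/2v + 2, LT = u.
h_2 = 3/2u - 5/2v + 1, LT = u.

S(h_1,h_2): lcm = u. S = 10/9v - 10/9.
  reduce S modulo (h_1, h_2):
  remainder 10/9v - 10/9 ≠ 0; add k_3 = 10/9v - 10/9 to the basis.

The other S-polynomials (S(h_1,k_3), S(h_2,k_3)) all reduce to 0 modulo the current basis, so we have a Gröbner basis.
Inter-reduce: drop elements whose leading term is divisible by another's, tail-reduce, and make monic.
Reduced Gröbner basis: {u - 1, v - 1}.

The two bases agree; hence the ideals are identical.

Yes, the ideals are equal.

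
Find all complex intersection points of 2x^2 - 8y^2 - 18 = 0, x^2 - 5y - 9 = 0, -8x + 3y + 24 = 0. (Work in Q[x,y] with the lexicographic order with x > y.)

Compute a lex Gröbner basis by Buchberger's algorithm.
f_1 = 2x^2 - 8y^2 - 18, LT = x^2.
f_2 = x^2 - 5y - 9, LT = x^2.
f_3 = -8x + 3y + 24, LT = x.

S(f_1,f_2): lcm = x^2. S = -4y^2 + 5y.
  reduce S modulo (f_1, f_2, f_3):
  remainder -4y^2 + 5y ≠ 0; add h_4 = -4y^2 + 5y to the basis.

S(f_1,f_3): lcm = x^2. S = 3/8xy + 3x - 4y^2 - 9.
  reduce S modulo (f_1, f_2, f_3, h_4):
  remainder -659/256y ≠ 0; add h_5 = -659/256y to the basis.

The other S-polynomials (S(f_2,f_3), S(f_1,h_4), S(f_2,h_4), S(f_3,h_4), S(f_1,h_5), S(f_2,h_5), S(f_3,h_5), S(h_4,h_5)) all reduce to 0 modulo the current basis, so we have a Gröbner basis.
Inter-reduce: drop elements whose leading term is divisible by another's, tail-reduce, and make monic.
Reduced Gröbner basis: {x - 3, y}.

A lex Gröbner basis eliminates variables successively. Here y depends only on y, with roots {0}; lifting each root through the earlier basis elements recovers the full solutions.
  y = 0: the earlier basis element becomes x - 3 = 0, giving x = 3 — point (3, 0).

{(3, 0)}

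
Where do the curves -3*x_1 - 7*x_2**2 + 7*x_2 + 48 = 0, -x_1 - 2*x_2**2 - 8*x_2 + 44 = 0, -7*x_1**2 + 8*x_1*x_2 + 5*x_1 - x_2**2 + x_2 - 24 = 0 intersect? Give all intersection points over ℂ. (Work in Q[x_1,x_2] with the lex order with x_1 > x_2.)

{(2, 3)}

Compute a lex Gröbner basis by Buchberger's algorithm.
f_1 = -3*x_1 - 7*x_2**2 + 7*x_2 + 48, LT = x_1.
f_2 = -x_1 - 2*x_2**2 - 8*x_2 + 44, LT = x_1.
f_3 = -7*x_1**2 + 8*x_1*x_2 + 5*x_1 - x_2**2 + x_2 - 24, LT = x_1**2.

S(f_1,f_2): lcm = x_1. S = 1/3*x_2**2 - 31/3*x_2 + 28.
  reduce S modulo (f_1, f_2, f_3):
  remainder 1/3*x_2**2 - 31/3*x_2 + 28 ≠ 0; add h_4 = 1/3*x_2**2 - 31/3*x_2 + 28 to the basis.

S(f_1,f_3): lcm = x_1**2. S = 7/3*x_1*x_2**2 - 25/21*x_1*x_2 - 107/7*x_1 - 1/7*x_2**2 + 1/7*x_2 - 24/7.
  reduce S modulo (f_1, f_2, f_3, h_4):
  remainder -124512*x_2 + 373536 ≠ 0; add h_5 = -124512*x_2 + 373536 to the basis.

The other S-polynomials (S(f_2,f_3), S(f_1,h_4), S(f_2,h_4), S(f_3,h_4), S(f_1,h_5), S(f_2,h_5), S(f_3,h_5), S(h_4,h_5)) all reduce to 0 modulo the current basis, so we have a Gröbner basis.
Inter-reduce: drop elements whose leading term is divisible by another's, tail-reduce, and make monic.
Reduced Gröbner basis: {x_1 - 2, x_2 - 3}.

From the last basis element, x_2 - 3 = 0, so x_2 takes values in {3}. Each choice, substituted upward through the basis, yields the corresponding point(s) of the solution set.
  x_2 = 3: the earlier basis element becomes x_1 - 2 = 0, giving x_1 = 2 — point (2, 3).
Zero-dimensionality of the ideal guarantees finitely many solutions over ℂ.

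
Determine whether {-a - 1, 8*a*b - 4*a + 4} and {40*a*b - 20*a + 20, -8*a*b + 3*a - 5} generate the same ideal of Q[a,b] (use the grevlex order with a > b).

For a fixed monomial order, each ideal has a unique reduced Gröbner basis; comparing bases decides equality.
Buchberger on the first generating set:
f_1 = -a - 1, LT = a.
f_2 = 8*a*b - 4*a + 4, LT = a*b.

S(f_1,f_2): lcm = a*b. S = 1/2*a + b - 1/2.
  leading term a: subtract (-1/2)·f_1 from 1/2*a + b - 1/2 → b - 1
  leading term b: no divisor's leading term divides it; move b to the remainder.
  leading term 1: no divisor's leading term divides it; move -1 to the remainder.
  remainder b - 1 ≠ 0; add g_3 = b - 1 to the basis.

The other S-polynomials (S(f_1,g_3), S(f_2,g_3)) all reduce to 0 modulo the current basis, so we have a Gröbner basis.
Inter-reduce: drop elements whose leading term is divisible by another's, tail-reduce, and make monic.
Reduced Gröbner basis: {a + 1, b - 1}.

Buchberger on the second generating set:
h_1 = 40*a*b - 20*a + 20, LT = a*b.
h_2 = -8*a*b + 3*a - 5, LT = a*b.

S(h_1,h_2): lcm = a*b. S = -1/8*a - 1/8.
  leading term a: no divisor's leading term divides it; move -1/8*a to the remainder.
  leading term 1: no divisor's leading term divides it; move -1/8 to the remainder.
  remainder -1/8*a - 1/8 ≠ 0; add k_3 = -1/8*a - 1/8 to the basis.

S(h_1,k_3): lcm = a*b. S = -1/2*a - b + 1/2.
  leading term a: subtract (4)·k_3 from -1/2*a - b + 1/2 → -b + 1
  leading term b: no divisor's leading term divides it; move -b to the remainder.
  leading term 1: no divisor's leading term divides it; move 1 to the remainder.
  remainder -b + 1 ≠ 0; add k_4 = -b + 1 to the basis.

The other S-polynomials (S(h_2,k_3), S(h_1,k_4), S(h_2,k_4), S(k_3,k_4)) all reduce to 0 modulo the current basis, so we have a Gröbner basis.
Inter-reduce: drop elements whose leading term is divisible by another's, tail-reduce, and make monic.
Reduced Gröbner basis: {a + 1, b - 1}.

The two bases agree; hence the ideals are identical.

Yes, the ideals are equal.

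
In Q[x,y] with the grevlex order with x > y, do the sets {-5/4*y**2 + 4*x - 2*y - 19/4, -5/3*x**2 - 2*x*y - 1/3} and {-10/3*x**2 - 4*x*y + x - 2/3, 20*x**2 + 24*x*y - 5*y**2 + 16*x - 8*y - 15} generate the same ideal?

Equality of ideals is decidable: compute both reduced Gröbner bases (unique for the ordering) and check whether they agree.
Buchberger on the first generating set:
f_1 = -5/4*y**2 + 4*x - 2*y - 19/4, LT = y**2.
f_2 = -5/3*x**2 - 2*x*y - 1/3, LT = x**2.

The S-polynomials (S(f_1,f_2)) all reduce to 0 modulo the current basis, so we have a Gröbner basis.
Inter-reduce: drop elements whose leading term is divisible by another's, tail-reduce, and make monic.
Reduced Gröbner basis: {x**2 + 6/5*x*y + 1/5, y**2 - 16/5*x + 8/5*y + 19/5}.

Buchberger on the second generating set:
h_1 = -10/3*x**2 - 4*x*y + x - 2/3, LT = x**2.
h_2 = 20*x**2 + 24*x*y - 5*y**2 + 16*x - 8*y - 15, LT = x**2.

S(h_1,h_2): lcm = x**2. S = 1/4*y**2 - 11/10*x + 2/5*y + 19/20.
  leading term y**2: no divisor's leading term divides it; move 1/4*y**2 to the remainder.
  leading term x: no divisor's leading term divides it; move -11/10*x to the remainder.
  leading term y: no divisor's leading term divides it; move 2/5*y to the remainder.
  leading term 1: no divisor's leading term divides it; move 19/20 to the remainder.
  remainder 1/4*y**2 - 11/10*x + 2/5*y + 19/20 ≠ 0; add k_3 = 1/4*y**2 - 11/10*x + 2/5*y + 19/20 to the basis.

The other S-polynomials (S(h_1,k_3), S(h_2,k_3)) all reduce to 0 modulo the current basis, so we have a Gröbner basis.
Inter-reduce: drop elements whose leading term is divisible by another's, tail-reduce, and make monic.
Reduced Gröbner basis: {x**2 + 6/5*x*y - 3/10*x + 1/5, y**2 - 22/5*x + 8/5*y + 19/5}.

Since the reduced bases disagree, the two ideals are not the same.

No, the ideals differ.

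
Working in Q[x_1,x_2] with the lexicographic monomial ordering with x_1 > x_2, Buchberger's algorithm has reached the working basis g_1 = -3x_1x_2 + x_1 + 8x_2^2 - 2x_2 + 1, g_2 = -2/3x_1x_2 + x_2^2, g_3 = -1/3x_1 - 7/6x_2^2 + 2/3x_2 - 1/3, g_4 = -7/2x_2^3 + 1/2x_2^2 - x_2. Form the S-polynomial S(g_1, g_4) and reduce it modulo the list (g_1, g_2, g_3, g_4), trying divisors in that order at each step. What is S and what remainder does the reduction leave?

S(g_1, g_4) = -4/21x_1x_2^2 - 2/7x_1x_2 - 8/3x_2^4 + 2/3x_2^3 - 1/3x_2^2; remainder on division = 0.

lcm(LM(g_1), LM(g_4)) = x_1x_2^3.
S = (lcm/LT(g_1))·g_1 − (lcm/LT(g_4))·g_4 = -4/21x_1x_2^2 - 2/7x_1x_2 - 8/3x_2^4 + 2/3x_2^3 - 1/3x_2^2.
Reduce S modulo (g_1, g_2, g_3, g_4) in that order:
  leading term x_1x_2^2: subtract (4/63x_2)·g_1 from -4/21x_1x_2^2 - 2/7x_1x_2 - 8/3x_2^4 + 2/3x_2^3 - 1/3x_2^2 → -22/63x_1x_2 - 8/3x_2^4 + 10/63x_2^3 - 13/63x_2^2 - 4/63x_2
  leading term x_1x_2: subtract (22/189)·g_1 from -22/63x_1x_2 - 8/3x_2^4 + 10/63x_2^3 - 13/63x_2^2 - 4/63x_2 → -22/189x_1 - 8/3x_2^4 + 10/63x_2^3 - 215/189x_2^2 + 32/189x_2 - 22/189
  leading term x_1: subtract (22/63)·g_3 from -22/189x_1 - 8/3x_2^4 + 10/63x_2^3 - 215/189x_2^2 + 32/189x_2 - 22/189 → -8/3x_2^4 + 10/63x_2^3 - 46/63x_2^2 - 4/63x_2
  leading term x_2^4: subtract (16/21x_2)·g_4 from -8/3x_2^4 + 10/63x_2^3 - 46/63x_2^2 - 4/63x_2 → -2/9x_2^3 + 2/63x_2^2 - 4/63x_2
  leading term x_2^3: subtract (4/63)·g_4 from -2/9x_2^3 + 2/63x_2^2 - 4/63x_2 → 0
The remainder is 0, so this S-polynomial contributes no new basis element.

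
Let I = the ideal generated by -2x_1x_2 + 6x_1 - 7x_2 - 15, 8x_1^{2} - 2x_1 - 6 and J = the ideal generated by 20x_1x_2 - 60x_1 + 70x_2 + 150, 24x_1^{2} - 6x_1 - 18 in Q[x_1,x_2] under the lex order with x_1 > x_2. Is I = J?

For a fixed monomial order, each ideal has a unique reduced Gröbner basis; comparing bases decides equality.
Buchberger on the first generating set:
f_1 = -2x_1x_2 + 6x_1 - 7x_2 - 15, LT = x_1x_2.
f_2 = 8x_1^{2} - 2x_1 - 6, LT = x_1^{2}.

S(f_1,f_2): lcm = x_1^{2}x_2. S = -3x_1^{2} + \tfrac{15}{4}x_1x_2 + \tfrac{15}{2}x_1 + \tfrac{3}{4}x_2.
  reduce S modulo (f_1, f_2):
  remainder 18x_1 - \tfrac{99}{8}x_2 - \tfrac{243}{8} ≠ 0; add g_3 = 18x_1 - \tfrac{99}{8}x_2 - \tfrac{243}{8} to the basis.

S(f_1,g_3): lcm = x_1x_2. S = -3x_1 + \tfrac{11}{16}x_2^{2} + \tfrac{83}{16}x_2 + \tfrac{15}{2}.
  reduce S modulo (f_1, f_2, g_3):
  remainder \tfrac{11}{16}x_2^{2} + \tfrac{25}{8}x_2 + \tfrac{39}{16} ≠ 0; add g_4 = \tfrac{11}{16}x_2^{2} + \tfrac{25}{8}x_2 + \tfrac{39}{16} to the basis.

The other S-polynomials (S(f_2,g_3), S(f_1,g_4), S(f_2,g_4), S(g_3,g_4)) all reduce to 0 modulo the current basis, so we have a Gröbner basis.
Inter-reduce: drop elements whose leading term is divisible by another's, tail-reduce, and make monic.
Reduced Gröbner basis: {x_1 - \tfrac{11}{16}x_2 - \tfrac{27}{16}, x_2^{2} + \tfrac{50}{11}x_2 + \tfrac{39}{11}}.

Buchberger on the second generating set:
h_1 = 20x_1x_2 - 60x_1 + 70x_2 + 150, LT = x_1x_2.
h_2 = 24x_1^{2} - 6x_1 - 18, LT = x_1^{2}.

S(h_1,h_2): lcm = x_1^{2}x_2. S = -3x_1^{2} + \tfrac{15}{4}x_1x_2 + \tfrac{15}{2}x_1 + \tfrac{3}{4}x_2.
  reduce S modulo (h_1, h_2):
  remainder 18x_1 - \tfrac{99}{8}x_2 - \tfrac{243}{8} ≠ 0; add k_3 = 18x_1 - \tfrac{99}{8}x_2 - \tfrac{243}{8} to the basis.

S(h_1,k_3): lcm = x_1x_2. S = -3x_1 + \tfrac{11}{16}x_2^{2} + \tfrac{83}{16}x_2 + \tfrac{15}{2}.
  reduce S modulo (h_1, h_2, k_3):
  remainder \tfrac{11}{16}x_2^{2} + \tfrac{25}{8}x_2 + \tfrac{39}{16} ≠ 0; add k_4 = \tfrac{11}{16}x_2^{2} + \tfrac{25}{8}x_2 + \tfrac{39}{16} to the basis.

The other S-polynomials (S(h_2,k_3), S(h_1,k_4), S(h_2,k_4), S(k_3,k_4)) all reduce to 0 modulo the current basis, so we have a Gröbner basis.
Inter-reduce: drop elements whose leading term is divisible by another's, tail-reduce, and make monic.
Reduced Gröbner basis: {x_1 - \tfrac{11}{16}x_2 - \tfrac{27}{16}, x_2^{2} + \tfrac{50}{11}x_2 + \tfrac{39}{11}}.

Same reduced basis, so the two generating sets span the same ideal.

Yes, the ideals are equal.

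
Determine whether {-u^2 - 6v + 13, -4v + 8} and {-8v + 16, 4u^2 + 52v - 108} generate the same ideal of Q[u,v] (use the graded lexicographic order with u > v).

Yes, the ideals are equal.

For a fixed monomial order, each ideal has a unique reduced Gröbner basis; comparing bases decides equality.
Buchberger on the first generating set:
f_1 = -u^2 - 6v + 13, LT = u^2.
f_2 = -4v + 8, LT = v.

The S-polynomials (S(f_1,f_2)) all reduce to 0 modulo the current basis, so we have a Gröbner basis.
Inter-reduce: drop elements whose leading term is divisible by another's, tail-reduce, and make monic.
Reduced Gröbner basis: {u^2 - 1, v - 2}.

Buchberger on the second generating set:
h_1 = -8v + 16, LT = v.
h_2 = 4u^2 + 52v - 108, LT = u^2.

The S-polynomials (S(h_1,h_2)) all reduce to 0 modulo the current basis, so we have a Gröbner basis.
Inter-reduce: drop elements whose leading term is divisible by another's, tail-reduce, and make monic.
Reduced Gröbner basis: {u^2 - 1, v - 2}.

The two bases agree; hence the ideals are identical.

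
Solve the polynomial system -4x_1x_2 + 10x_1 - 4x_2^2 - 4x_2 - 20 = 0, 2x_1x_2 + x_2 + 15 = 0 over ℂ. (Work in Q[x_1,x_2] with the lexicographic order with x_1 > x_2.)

{(2, -3), (-2 - 3*sqrt(3)*I/2, 5/4 - 5*sqrt(3)*I/4), (-2 + 3*sqrt(3)*I/2, 5/4 + 5*sqrt(3)*I/4)}

Compute a lex Gröbner basis by Buchberger's algorithm.
f_1 = -4x_1x_2 + 10x_1 - 4x_2^2 - 4x_2 - 20, LT = x_1x_2.
f_2 = 2x_1x_2 + x_2 + 15, LT = x_1x_2.

S(f_1,f_2): lcm = x_1x_2. S = -5/2x_1 + x_2^2 + 1/2x_2 - 5/2.
  leading term x_1: no divisor's leading term divides it; move -5/2x_1 to the remainder.
  leading term x_2^2: no divisor's leading term divides it; move x_2^2 to the remainder.
  leading term x_2: no divisor's leading term divides it; move 1/2x_2 to the remainder.
  leading term 1: no divisor's leading term divides it; move -5/2 to the remainder.
  remainder -5/2x_1 + x_2^2 + 1/2x_2 - 5/2 ≠ 0; add h_3 = -5/2x_1 + x_2^2 + 1/2x_2 - 5/2 to the basis.

S(f_1,h_3): lcm = x_1x_2. S = -5/2x_1 + 2/5x_2^3 + 6/5x_2^2 + 5.
  leading term x_1: subtract (1)·h_3 from -5/2x_1 + 2/5x_2^3 + 6/5x_2^2 + 5 → 2/5x_2^3 + 1/5x_2^2 - 1/2x_2 + 15/2
  leading term x_2^3: no divisor's leading term divides it; move 2/5x_2^3 to the remainder.
  leading term x_2^2: no divisor's leading term divides it; move 1/5x_2^2 to the remainder.
  leading term x_2: no divisor's leading term divides it; move -1/2x_2 to the remainder.
  leading term 1: no divisor's leading term divides it; move 15/2 to the remainder.
  remainder 2/5x_2^3 + 1/5x_2^2 - 1/2x_2 + 15/2 ≠ 0; add h_4 = 2/5x_2^3 + 1/5x_2^2 - 1/2x_2 + 15/2 to the basis.

The other S-polynomials (S(f_2,h_3), S(f_1,h_4), S(f_2,h_4), S(h_3,h_4)) all reduce to 0 modulo the current basis, so we have a Gröbner basis.
Inter-reduce: drop elements whose leading term is divisible by another's, tail-reduce, and make monic.
Reduced Gröbner basis: {x_1 - 2/5x_2^2 - 1/5x_2 + 1, x_2^3 + 1/2x_2^2 - 5/4x_2 + 75/4}.

Since the basis is lex-ordered, x_2^3 + 1/2x_2^2 - 5/4x_2 + 75/4 is univariate in x_2. Its roots are {-3, 5/4 - 5*sqrt(3)*I/4, 5/4 + 5*sqrt(3)*I/4}. Back-substituting each root into the other basis elements fixes the other coordinates.
  x_2 = -3: the earlier basis element becomes x_1 - 2 = 0, giving x_1 = 2 — point (2, -3).
  x_2 = 5/4 - 5*sqrt(3)*I/4: the earlier basis element becomes x_1 + 2 + 3*sqrt(3)*I/2 = 0, giving x_1 = -2 - 3*sqrt(3)*I/2 — point (-2 - 3*sqrt(3)*I/2, 5/4 - 5*sqrt(3)*I/4).
  x_2 = 5/4 + 5*sqrt(3)*I/4: the earlier basis element becomes x_1 + 2 - 3*sqrt(3)*I/2 = 0, giving x_1 = -2 + 3*sqrt(3)*I/2 — point (-2 + 3*sqrt(3)*I/2, 5/4 + 5*sqrt(3)*I/4).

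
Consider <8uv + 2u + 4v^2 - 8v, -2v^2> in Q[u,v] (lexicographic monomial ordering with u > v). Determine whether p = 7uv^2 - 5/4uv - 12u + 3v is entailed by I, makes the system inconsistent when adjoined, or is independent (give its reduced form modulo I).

First compute the reduced Gröbner basis of I by Buchberger's algorithm.
f_1 = 8uv + 2u + 4v^2 - 8v, LT = uv.
f_2 = -2v^2, LT = v^2.

S(f_1,f_2): lcm = uv^2. S = 1/4uv + 1/2v^3 - v^2.
  reduce S modulo (f_1, f_2):
  remainder -1/16u + 1/4v ≠ 0; add h_3 = -1/16u + 1/4v to the basis.

The other S-polynomials (S(f_1,h_3), S(f_2,h_3)) all reduce to 0 modulo the current basis, so we have a Gröbner basis.
Inter-reduce: drop elements whose leading term is divisible by another's, tail-reduce, and make monic.
Reduced Gröbner basis: {u - 4v, v^2}.
Label its elements g_1 = u - 4v, g_2 = v^2.

Reduce p = 7uv^2 - 5/4uv - 12u + 3v modulo G:
  leading term uv^2: subtract (7v^2)·g_1 from 7uv^2 - 5/4uv - 12u + 3v → -5/4uv - 12u + 28v^3 + 3v
  leading term uv: subtract (-5/4v)·g_1 from -5/4uv - 12u + 28v^3 + 3v → -12u + 28v^3 - 5v^2 + 3v
  leading term u: subtract (-12)·g_1 from -12u + 28v^3 - 5v^2 + 3v → 28v^3 - 5v^2 - 45v
  leading term v^3: subtract (28v)·g_2 from 28v^3 - 5v^2 - 45v → -5v^2 - 45v
  leading term v^2: subtract (-5)·g_2 from -5v^2 - 45v → -45v
  leading term v: no divisor's leading term divides it; move -45v to the remainder.
  normal form = -45v.
The normal form is nonzero, so p ∉ I. Since p minus its normal form lies in I, I + (p) = I + (r) where r = -45v; decide whether this ideal is the whole ring.
Run Buchberger on G together with r (pairs among the g_i already reduce to 0 since G is a Gröbner basis):
g_1 = u - 4v, LT = u.
g_2 = v^2, LT = v^2.
r = -45v, LT = v.

The S-polynomials (S(g_1,g_2), S(g_1,r), S(g_2,r)) all reduce to 0 modulo the current basis, so we have a Gröbner basis.
Inter-reduce: drop elements whose leading term is divisible by another's, tail-reduce, and make monic.
Reduced Gröbner basis: {u, v}.
The reduced Gröbner basis of I + (p) is {u, v} ≠ {1}, a proper ideal, so the enlarged system stays consistent: p is independent of I, with normal form -45v.

7uv^2 - 5/4uv - 12u + 3v is independent of I; its normal form modulo I is -45v.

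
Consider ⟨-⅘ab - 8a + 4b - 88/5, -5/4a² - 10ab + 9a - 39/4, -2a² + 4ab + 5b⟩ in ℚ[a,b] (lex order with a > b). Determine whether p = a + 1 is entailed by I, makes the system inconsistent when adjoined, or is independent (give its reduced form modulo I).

a + 1 lies in I (it reduces to 0).

First compute the reduced Gröbner basis of I by Buchberger's algorithm.
f_1 = -⅘ab - 8a + 4b - 88/5, LT = ab.
f_2 = -5/4a² - 10ab + 9a - 39/4, LT = a².
f_3 = -2a² + 4ab + 5b, LT = a².

S(f_1,f_2): lcm = a²b. S = 10a² - 8ab² + 11/5ab + 22a - 39/5b.
  leading term a²: subtract (-8)·f_2 from 10a² - 8ab² + 11/5ab + 22a - 39/5b → -8ab² - 389/5ab + 94a - 39/5b - 78
  leading term ab²: subtract (10b)·f_1 from -8ab² - 389/5ab + 94a - 39/5b - 78 → 11/5ab + 94a - 40b² + 841/5b - 78
  leading term ab: subtract (-11/4)·f_1 from 11/5ab + 94a - 40b² + 841/5b - 78 → 72a - 40b² + 896/5b - 632/5
  leading term a: no divisor's leading term divides it; move 72a to the remainder.
  leading term b²: no divisor's leading term divides it; move -40b² to the remainder.
  leading term b: no divisor's leading term divides it; move 896/5b to the remainder.
  leading term 1: no divisor's leading term divides it; move -632/5 to the remainder.
  remainder 72a - 40b² + 896/5b - 632/5 ≠ 0; add h_4 = 72a - 40b² + 896/5b - 632/5 to the basis.

S(f_1,f_3): lcm = a²b. S = 10a² + 2ab² - 5ab + 22a + 5/2b².
  leading term a²: subtract (-8)·f_2 from 10a² + 2ab² - 5ab + 22a + 5/2b² → 2ab² - 85ab + 94a + 5/2b² - 78
  leading term ab²: subtract (-5/2b)·f_1 from 2ab² - 85ab + 94a + 5/2b² - 78 → -105ab + 94a + 25/2b² - 44b - 78
  leading term ab: subtract (525/4)·f_1 from -105ab + 94a + 25/2b² - 44b - 78 → 1144a + 25/2b² - 569b + 2232
  leading term a: subtract (143/9)·h_4 from 1144a + 25/2b² - 569b + 2232 → 11665/18b² - 153733/45b + 190816/45
  leading term b²: no divisor's leading term divides it; move 11665/18b² to the remainder.
  leading term b: no divisor's leading term divides it; move -153733/45b to the remainder.
  leading term 1: no divisor's leading term divides it; move 190816/45 to the remainder.
  remainder 11665/18b² - 153733/45b + 190816/45 ≠ 0; add h_5 = 11665/18b² - 153733/45b + 190816/45 to the basis.

S(f_2,f_3): lcm = a². S = 10ab - 36/5a + 5/2b + 39/5.
  leading term ab: subtract (-25/2)·f_1 from 10ab - 36/5a + 5/2b + 39/5 → -536/5a + 105/2b - 1061/5
  leading term a: subtract (-67/45)·h_4 from -536/5a + 105/2b - 1061/5 → -536/9b² + 143689/450b - 90089/225
  leading term b²: subtract (-1072/11665)·h_5 from -536/9b² + 143689/450b - 90089/225 → 124953/23330b - 124953/11665
  leading term b: no divisor's leading term divides it; move 124953/23330b to the remainder.
  leading term 1: no divisor's leading term divides it; move -124953/11665 to the remainder.
  remainder 124953/23330b - 124953/11665 ≠ 0; add h_6 = 124953/23330b - 124953/11665 to the basis.

The other S-polynomials (S(f_1,h_4), S(f_2,h_4), S(f_3,h_4), S(f_1,h_5), S(f_2,h_5), S(f_3,h_5), S(h_4,h_5), S(f_1,h_6), S(f_2,h_6), S(f_3,h_6), S(h_4,h_6), S(h_5,h_6)) all reduce to 0 modulo the current basis, so we have a Gröbner basis.
Inter-reduce: drop elements whose leading term is divisible by another's, tail-reduce, and make monic.
Reduced Gröbner basis: {a + 1, b - 2}.
Label its elements g_1 = a + 1, g_2 = b - 2.

Reduce p = a + 1 modulo G:
  leading term a: subtract (1)·g_1 from a + 1 → 0
  normal form = 0.
Since the normal form is 0, p ∈ I.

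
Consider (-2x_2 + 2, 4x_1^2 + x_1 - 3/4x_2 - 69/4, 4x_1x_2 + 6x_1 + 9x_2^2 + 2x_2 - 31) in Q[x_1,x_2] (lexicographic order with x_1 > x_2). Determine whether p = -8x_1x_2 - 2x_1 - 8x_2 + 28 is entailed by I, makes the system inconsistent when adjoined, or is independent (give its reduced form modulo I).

-8x_1x_2 - 2x_1 - 8x_2 + 28 lies in I (it reduces to 0).

First compute the reduced Gröbner basis of I by Buchberger's algorithm.
f_1 = -2x_2 + 2, LT = x_2.
f_2 = 4x_1^2 + x_1 - 3/4x_2 - 69/4, LT = x_1^2.
f_3 = 4x_1x_2 + 6x_1 + 9x_2^2 + 2x_2 - 31, LT = x_1x_2.

S(f_1,f_3): lcm = x_1x_2. S = -5/2x_1 - 9/4x_2^2 - 1/2x_2 + 31/4.
  leading term x_1: no divisor's leading term divides it; move -5/2x_1 to the remainder.
  leading term x_2^2: subtract (9/8x_2)·f_1 from -9/4x_2^2 - 1/2x_2 + 31/4 → -11/4x_2 + 31/4
  leading term x_2: subtract (11/8)·f_1 from -11/4x_2 + 31/4 → 5
  leading term 1: no divisor's leading term divides it; move 5 to the remainder.
  remainder -5/2x_1 + 5 ≠ 0; add h_4 = -5/2x_1 + 5 to the basis.

The other S-polynomials (S(f_1,f_2), S(f_2,f_3), S(f_1,h_4), S(f_2,h_4), S(f_3,h_4)) all reduce to 0 modulo the current basis, so we have a Gröbner basis.
Inter-reduce: drop elements whose leading term is divisible by another's, tail-reduce, and make monic.
Reduced Gröbner basis: {x_1 - 2, x_2 - 1}.
Label its elements g_1 = x_1 - 2, g_2 = x_2 - 1.

Reduce p = -8x_1x_2 - 2x_1 - 8x_2 + 28 modulo G:
  leading term x_1x_2: subtract (-8x_2)·g_1 from -8x_1x_2 - 2x_1 - 8x_2 + 28 → -2x_1 - 24x_2 + 28
  leading term x_1: subtract (-2)·g_1 from -2x_1 - 24x_2 + 28 → -24x_2 + 24
  leading term x_2: subtract (-24)·g_2 from -24x_2 + 24 → 0
  normal form = 0.
Since the normal form is 0, p ∈ I.

The remainder on division by a Gröbner basis is unique — it is the normal form.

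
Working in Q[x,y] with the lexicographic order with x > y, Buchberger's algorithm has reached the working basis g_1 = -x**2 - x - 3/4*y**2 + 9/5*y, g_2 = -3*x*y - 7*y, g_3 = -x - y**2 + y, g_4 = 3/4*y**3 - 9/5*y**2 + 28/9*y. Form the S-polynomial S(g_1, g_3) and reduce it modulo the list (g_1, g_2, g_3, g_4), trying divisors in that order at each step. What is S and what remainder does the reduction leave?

lcm(LM(g_1), LM(g_3)) = x**2.
S = (lcm/LT(g_1))·g_1 − (lcm/LT(g_3))·g_3 = -x*y**2 + x*y + x + 3/4*y**2 - 9/5*y.
Reduce S modulo (g_1, g_2, g_3, g_4) in that order:
  leading term x*y**2: subtract (1/3*y)·g_2 from -x*y**2 + x*y + x + 3/4*y**2 - 9/5*y → x*y + x + 37/12*y**2 - 9/5*y
  leading term x*y: subtract (-1/3)·g_2 from x*y + x + 37/12*y**2 - 9/5*y → x + 37/12*y**2 - 62/15*y
  leading term x: subtract (-1)·g_3 from x + 37/12*y**2 - 62/15*y → 25/12*y**2 - 47/15*y
  leading term y**2: no divisor's leading term divides it; move 25/12*y**2 to the remainder.
  leading term y: no divisor's leading term divides it; move -47/15*y to the remainder.
The remainder 25/12*y**2 - 47/15*y is nonzero, so it would be added as the next basis element.

S(g_1, g_3) = -x*y**2 + x*y + x + 3/4*y**2 - 9/5*y; remainder on division = 25/12*y**2 - 47/15*y.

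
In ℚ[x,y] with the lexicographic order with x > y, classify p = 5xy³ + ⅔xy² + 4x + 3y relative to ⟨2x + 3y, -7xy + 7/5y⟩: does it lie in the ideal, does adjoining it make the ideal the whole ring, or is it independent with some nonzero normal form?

5xy³ + ⅔xy² + 4x + 3y is independent of I; its normal form modulo I is -3y.

First compute the reduced Gröbner basis of I by Buchberger's algorithm.
f_1 = 2x + 3y, LT = x.
f_2 = -7xy + 7/5y, LT = xy.

S(f_1,f_2): lcm = xy. S = 3/2y² + ⅕y.
  leading term y²: no divisor's leading term divides it; move 3/2y² to the remainder.
  leading term y: no divisor's leading term divides it; move ⅕y to the remainder.
  remainder 3/2y² + ⅕y ≠ 0; add h_3 = 3/2y² + ⅕y to the basis.

The other S-polynomials (S(f_1,h_3), S(f_2,h_3)) all reduce to 0 modulo the current basis, so we have a Gröbner basis.
Inter-reduce: drop elements whose leading term is divisible by another's, tail-reduce, and make monic.
Reduced Gröbner basis: {x + 3/2y, y² + 2/15y}.
Label its elements g_1 = x + 3/2y, g_2 = y² + 2/15y.

Reduce p = 5xy³ + ⅔xy² + 4x + 3y modulo G:
  leading term xy³: subtract (5y³)·g_1 from 5xy³ + ⅔xy² + 4x + 3y → ⅔xy² + 4x - 15/2y⁴ + 3y
  leading term xy²: subtract (⅔y²)·g_1 from ⅔xy² + 4x - 15/2y⁴ + 3y → 4x - 15/2y⁴ - y³ + 3y
  leading term x: subtract (4)·g_1 from 4x - 15/2y⁴ - y³ + 3y → -15/2y⁴ - y³ - 3y
  leading term y⁴: subtract (-15/2y²)·g_2 from -15/2y⁴ - y³ - 3y → -3y
  leading term y: no divisor's leading term divides it; move -3y to the remainder.
  normal form = -3y.
The normal form is nonzero, so p ∉ I. Since p minus its normal form lies in I, I + (p) = I + (r) where r = -3y; decide whether this ideal is the whole ring.
Run Buchberger on G together with r (pairs among the g_i already reduce to 0 since G is a Gröbner basis):
g_1 = x + 3/2y, LT = x.
g_2 = y² + 2/15y, LT = y².
r = -3y, LT = y.

The S-polynomials (S(g_1,g_2), S(g_1,r), S(g_2,r)) all reduce to 0 modulo the current basis, so we have a Gröbner basis.
Inter-reduce: drop elements whose leading term is divisible by another's, tail-reduce, and make monic.
Reduced Gröbner basis: {x, y}.
The reduced Gröbner basis of I + (p) is {x, y} ≠ {1}, a proper ideal, so the enlarged system stays consistent: p is independent of I, with normal form -3y.

Ideal membership is decidable via reduction modulo a Gröbner basis.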